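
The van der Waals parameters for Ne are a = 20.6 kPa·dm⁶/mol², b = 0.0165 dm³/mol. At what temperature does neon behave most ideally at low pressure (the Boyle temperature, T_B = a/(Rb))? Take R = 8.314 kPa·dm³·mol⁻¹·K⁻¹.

For a van der Waals gas the second virial coefficient B₂ = b − a/(RT) vanishes at T_B = a/(Rb).
T_B = 20.6/(8.314×0.0165) = 20.6/0.13718 = 150.2 K

T_B ≈ 150.2 K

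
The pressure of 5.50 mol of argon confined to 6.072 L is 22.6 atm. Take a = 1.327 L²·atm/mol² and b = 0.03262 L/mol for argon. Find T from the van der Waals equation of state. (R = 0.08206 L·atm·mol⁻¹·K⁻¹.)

T ≈ 309.3 K

T = (P + a n²/V²)(V − nb)/(nR)
P + a n²/V² = 22.6 + (1.327)(5.50)²/(6.072)² = 23.689 atm
V − nb = 6.072 − (5.50)(0.03262) = 5.8926 L
T = (23.689)(5.8926)/((5.50)(0.08206)) = 309.3 K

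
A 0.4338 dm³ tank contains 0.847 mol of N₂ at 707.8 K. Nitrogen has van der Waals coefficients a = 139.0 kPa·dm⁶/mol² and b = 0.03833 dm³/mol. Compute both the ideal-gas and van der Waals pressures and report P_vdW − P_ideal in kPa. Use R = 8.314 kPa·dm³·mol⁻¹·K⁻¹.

Ideal: P_ideal = nRT/V = (0.847)(8.314)(707.8)/0.4338 = 11489.9 kPa
vdW: P = nRT/(V − nb) − a n²/V² = 4984.30/0.401334 − 99.7199/0.188182 = 12419.3 − 529.912 = 11889.4 kPa
ΔP = 11889.4 − 11489.9 = 400 kPa

ΔP ≈ 400 kPa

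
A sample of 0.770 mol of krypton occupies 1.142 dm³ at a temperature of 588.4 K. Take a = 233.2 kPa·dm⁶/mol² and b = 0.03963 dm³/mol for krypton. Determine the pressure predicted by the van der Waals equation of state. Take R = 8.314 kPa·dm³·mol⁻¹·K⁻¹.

P ≈ 3283 kPa

P = nRT/(V − nb) − a n²/V²
nRT/(V − nb) = (0.770)(8.314)(588.4)/(1.142 − 0.770×0.03963) = 3766.8/1.1115 = 3388.9 kPa
a n²/V² = (233.2)(0.770)²/(1.142)² = 106.02 kPa
P = 3388.9 − 106.02 = 3283 kPa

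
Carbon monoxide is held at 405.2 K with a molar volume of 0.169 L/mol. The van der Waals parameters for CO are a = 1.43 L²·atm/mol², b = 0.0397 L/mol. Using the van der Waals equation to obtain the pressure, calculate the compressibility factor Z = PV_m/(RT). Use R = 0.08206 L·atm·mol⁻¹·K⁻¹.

P = RT/(V_m − b) − a/V_m² = (0.08206)(405.2)/(0.169 − 0.0397) − 1.43/(0.169)²
  = 33.251/0.12930 − 50.068 = 257.16 − 50.068 = 207.09 atm
Z = PV_m/(RT) = (207.09)(0.169)/((0.08206)(405.2)) = 34.998/33.251 = 1.053

Z ≈ 1.053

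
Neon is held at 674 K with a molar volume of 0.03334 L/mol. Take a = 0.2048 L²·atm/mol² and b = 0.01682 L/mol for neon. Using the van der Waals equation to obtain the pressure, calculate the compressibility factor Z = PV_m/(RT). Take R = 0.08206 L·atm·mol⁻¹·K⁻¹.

Z ≈ 1.907

P = RT/(V_m − b) − a/V_m² = (0.08206)(674)/(0.03334 − 0.01682) − 0.2048/(0.03334)²
  = 55.308/0.016520 − 184.25 = 3347.9 − 184.25 = 3163.7 atm
Z = PV_m/(RT) = (3163.7)(0.03334)/((0.08206)(674)) = 105.48/55.308 = 1.907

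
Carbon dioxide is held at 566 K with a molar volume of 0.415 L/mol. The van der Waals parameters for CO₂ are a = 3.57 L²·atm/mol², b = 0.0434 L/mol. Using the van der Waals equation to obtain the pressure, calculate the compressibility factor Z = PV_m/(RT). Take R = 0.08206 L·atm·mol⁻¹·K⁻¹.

Z ≈ 0.9316

P = RT/(V_m − b) − a/V_m² = (0.08206)(566)/(0.415 − 0.0434) − 3.57/(0.415)²
  = 46.446/0.37160 − 20.729 = 124.99 − 20.729 = 104.26 atm
Z = PV_m/(RT) = (104.26)(0.415)/((0.08206)(566)) = 43.268/46.446 = 0.9316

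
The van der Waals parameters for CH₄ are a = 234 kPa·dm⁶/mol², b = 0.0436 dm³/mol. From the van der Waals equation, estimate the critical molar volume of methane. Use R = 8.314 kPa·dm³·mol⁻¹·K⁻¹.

For a van der Waals gas, V_m,c = 3b.
V_m,c = 3×0.0436 = 0.1308 dm³/mol

V_m,c ≈ 0.1308 dm³/mol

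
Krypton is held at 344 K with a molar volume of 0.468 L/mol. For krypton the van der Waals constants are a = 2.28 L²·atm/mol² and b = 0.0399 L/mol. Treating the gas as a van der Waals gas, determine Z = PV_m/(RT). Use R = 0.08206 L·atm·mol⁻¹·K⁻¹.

Z ≈ 0.9206

P = RT/(V_m − b) − a/V_m² = (0.08206)(344)/(0.468 − 0.0399) − 2.28/(0.468)²
  = 28.229/0.42810 − 10.410 = 65.940 − 10.410 = 55.530 atm
Z = PV_m/(RT) = (55.530)(0.468)/((0.08206)(344)) = 25.988/28.229 = 0.9206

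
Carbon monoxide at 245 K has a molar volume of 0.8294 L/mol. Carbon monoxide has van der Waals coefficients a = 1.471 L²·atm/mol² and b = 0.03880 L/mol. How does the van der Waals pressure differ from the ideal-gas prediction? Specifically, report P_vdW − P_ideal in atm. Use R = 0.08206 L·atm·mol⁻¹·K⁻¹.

ΔP ≈ -0.949 atm

Ideal: P_ideal = RT/V_m = (0.08206)(245)/0.8294 = 24.2401 atm
vdW: P = RT/(V_m − b) − a/V_m² = 20.1047/0.790600 − 1.471/0.687904 = 25.4297 − 2.13838 = 23.2913 atm
ΔP = 23.2913 − 24.2401 = -0.949 atm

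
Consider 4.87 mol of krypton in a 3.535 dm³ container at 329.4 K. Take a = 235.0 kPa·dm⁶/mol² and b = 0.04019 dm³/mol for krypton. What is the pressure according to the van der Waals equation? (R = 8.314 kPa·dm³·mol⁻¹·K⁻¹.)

P = nRT/(V − nb) − a n²/V²
nRT/(V − nb) = (4.87)(8.314)(329.4)/(3.535 − 4.87×0.04019) = 13337/3.3393 = 3994.0 kPa
a n²/V² = (235.0)(4.87)²/(3.535)² = 446.01 kPa
P = 3994.0 − 446.01 = 3548 kPa

P ≈ 3548 kPa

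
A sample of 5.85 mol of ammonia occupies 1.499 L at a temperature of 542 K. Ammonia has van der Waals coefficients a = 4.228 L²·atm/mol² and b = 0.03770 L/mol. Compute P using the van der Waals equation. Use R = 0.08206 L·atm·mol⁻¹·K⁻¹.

P ≈ 139.1 atm

P = nRT/(V − nb) − a n²/V²
nRT/(V − nb) = (5.85)(0.08206)(542)/(1.499 − 5.85×0.03770) = 260.19/1.2785 = 203.51 atm
a n²/V² = (4.228)(5.85)²/(1.499)² = 64.394 atm
P = 203.51 − 64.394 = 139.1 atm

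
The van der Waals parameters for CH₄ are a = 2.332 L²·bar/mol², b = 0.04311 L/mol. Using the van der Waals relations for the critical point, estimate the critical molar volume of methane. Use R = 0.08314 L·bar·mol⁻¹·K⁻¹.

For a van der Waals gas, V_m,c = 3b.
V_m,c = 3×0.04311 = 0.1293 L/mol

V_m,c ≈ 0.1293 L/mol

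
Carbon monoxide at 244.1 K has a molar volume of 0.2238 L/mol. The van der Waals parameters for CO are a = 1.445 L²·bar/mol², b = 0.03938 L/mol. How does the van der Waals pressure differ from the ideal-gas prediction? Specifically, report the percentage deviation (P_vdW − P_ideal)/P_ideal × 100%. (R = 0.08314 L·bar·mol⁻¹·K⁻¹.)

Ideal: P_ideal = RT/V_m = (0.08314)(244.1)/0.2238 = 90.6813 bar
vdW: P = RT/(V_m − b) − a/V_m² = 20.2945/0.184420 − 1.445/0.0500864 = 110.045 − 28.8501 = 81.195 bar
% deviation = (81.195 − 90.6813)/90.6813 × 100% = -10.46%

-10.46 %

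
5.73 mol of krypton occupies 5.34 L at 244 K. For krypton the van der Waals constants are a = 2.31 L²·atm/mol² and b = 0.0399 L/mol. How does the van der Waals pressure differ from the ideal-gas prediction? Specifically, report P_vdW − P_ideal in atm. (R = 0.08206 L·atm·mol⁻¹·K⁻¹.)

Ideal: P_ideal = nRT/V = (5.73)(0.08206)(244)/5.34 = 21.4850 atm
vdW: P = nRT/(V − nb) − a n²/V² = 114.730/5.11137 − 75.8440/28.5156 = 22.4460 − 2.65974 = 19.7863 atm
ΔP = 19.7863 − 21.4850 = -1.699 atm

ΔP ≈ -1.699 atm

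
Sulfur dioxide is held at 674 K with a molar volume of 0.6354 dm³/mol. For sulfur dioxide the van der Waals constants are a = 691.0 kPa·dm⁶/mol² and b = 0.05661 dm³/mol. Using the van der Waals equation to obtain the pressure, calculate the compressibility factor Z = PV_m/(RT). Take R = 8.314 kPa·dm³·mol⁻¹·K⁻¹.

Z ≈ 0.9037

P = RT/(V_m − b) − a/V_m² = (8.314)(674)/(0.6354 − 0.05661) − 691.0/(0.6354)²
  = 5603.6/0.57879 − 1711.5 = 9681.6 − 1711.5 = 7970.1 kPa
Z = PV_m/(RT) = (7970.1)(0.6354)/((8.314)(674)) = 5064.2/5603.6 = 0.9037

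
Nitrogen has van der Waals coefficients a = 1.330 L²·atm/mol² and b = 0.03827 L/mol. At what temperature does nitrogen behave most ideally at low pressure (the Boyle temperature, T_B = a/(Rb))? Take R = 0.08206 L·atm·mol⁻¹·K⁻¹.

T_B ≈ 423.5 K

For a van der Waals gas the second virial coefficient B₂ = b − a/(RT) vanishes at T_B = a/(Rb).
T_B = 1.330/(0.08206×0.03827) = 1.330/0.0031404 = 423.5 K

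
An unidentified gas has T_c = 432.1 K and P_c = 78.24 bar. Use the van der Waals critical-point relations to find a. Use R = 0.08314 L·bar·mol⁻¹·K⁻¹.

a ≈ 6.959 L²·bar/mol²

From T_c = 8a/(27Rb) and P_c = a/(27b²): a = 27 R² T_c²/(64 P_c).
a = 27×(0.08314)²×(432.1)²/(64×78.24) = 34846/5007.4 = 6.959 L²·bar/mol²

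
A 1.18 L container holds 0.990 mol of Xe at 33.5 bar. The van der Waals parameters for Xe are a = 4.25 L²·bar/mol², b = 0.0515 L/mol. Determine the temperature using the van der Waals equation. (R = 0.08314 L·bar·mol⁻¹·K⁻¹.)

T = (P + a n²/V²)(V − nb)/(nR)
P + a n²/V² = 33.5 + (4.25)(0.990)²/(1.18)² = 36.492 bar
V − nb = 1.18 − (0.990)(0.0515) = 1.1290 L
T = (36.492)(1.1290)/((0.990)(0.08314)) = 500.5 K

T ≈ 500.5 K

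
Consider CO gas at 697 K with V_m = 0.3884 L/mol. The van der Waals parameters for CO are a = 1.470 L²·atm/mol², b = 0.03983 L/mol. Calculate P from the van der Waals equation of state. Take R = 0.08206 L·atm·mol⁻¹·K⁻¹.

P ≈ 154.3 atm

P = RT/(V_m − b) − a/V_m²
RT/(V_m − b) = (0.08206)(697)/(0.3884 − 0.03983) = 57.196/0.34857 = 164.09 atm
a/V_m² = 1.470/(0.3884)² = 9.7445 atm
P = 164.09 − 9.7445 = 154.3 atm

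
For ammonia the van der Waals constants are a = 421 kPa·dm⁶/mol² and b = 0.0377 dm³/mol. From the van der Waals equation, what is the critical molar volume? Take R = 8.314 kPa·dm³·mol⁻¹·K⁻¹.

For a van der Waals gas, V_m,c = 3b.
V_m,c = 3×0.0377 = 0.1131 dm³/mol

V_m,c ≈ 0.1131 dm³/mol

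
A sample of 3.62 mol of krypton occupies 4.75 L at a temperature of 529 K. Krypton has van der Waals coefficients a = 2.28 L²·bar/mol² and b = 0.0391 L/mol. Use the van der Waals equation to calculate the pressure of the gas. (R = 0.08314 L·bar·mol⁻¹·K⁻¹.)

P ≈ 33.22 bar

P = nRT/(V − nb) − a n²/V²
nRT/(V − nb) = (3.62)(0.08314)(529)/(4.75 − 3.62×0.0391) = 159.21/4.6085 = 34.547 bar
a n²/V² = (2.28)(3.62)²/(4.75)² = 1.3242 bar
P = 34.547 − 1.3242 = 33.22 bar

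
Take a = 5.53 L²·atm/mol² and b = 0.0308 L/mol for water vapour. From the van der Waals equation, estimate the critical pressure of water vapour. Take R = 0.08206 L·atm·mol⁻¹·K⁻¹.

For a van der Waals gas, P_c = a/(27b²).
P_c = 5.53/(27×(0.0308)²) = 5.53/0.025613 = 215.9 atm

P_c ≈ 215.9 atm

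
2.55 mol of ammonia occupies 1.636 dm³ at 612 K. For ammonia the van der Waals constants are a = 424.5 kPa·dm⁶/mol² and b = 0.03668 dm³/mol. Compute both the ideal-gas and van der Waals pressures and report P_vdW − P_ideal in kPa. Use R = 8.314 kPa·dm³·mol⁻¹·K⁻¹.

Ideal: P_ideal = nRT/V = (2.55)(8.314)(612)/1.636 = 7930.82 kPa
vdW: P = nRT/(V − nb) − a n²/V² = 12974.8/1.54247 − 2760.31/2.67650 = 8411.70 − 1031.31 = 7380.39 kPa
ΔP = 7380.39 − 7930.82 = -550.4 kPa

ΔP ≈ -550.4 kPa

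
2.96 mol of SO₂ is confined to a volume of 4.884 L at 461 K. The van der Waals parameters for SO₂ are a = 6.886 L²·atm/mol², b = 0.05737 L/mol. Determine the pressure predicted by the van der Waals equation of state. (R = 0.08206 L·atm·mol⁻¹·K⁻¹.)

P ≈ 21.22 atm

P = nRT/(V − nb) − a n²/V²
nRT/(V − nb) = (2.96)(0.08206)(461)/(4.884 − 2.96×0.05737) = 111.98/4.7142 = 23.754 atm
a n²/V² = (6.886)(2.96)²/(4.884)² = 2.5293 atm
P = 23.754 − 2.5293 = 21.22 atm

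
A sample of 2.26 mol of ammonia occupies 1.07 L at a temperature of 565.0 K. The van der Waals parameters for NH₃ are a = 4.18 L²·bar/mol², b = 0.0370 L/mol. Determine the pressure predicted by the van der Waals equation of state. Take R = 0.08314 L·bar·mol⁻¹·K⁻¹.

P = nRT/(V − nb) − a n²/V²
nRT/(V − nb) = (2.26)(0.08314)(565.0)/(1.07 − 2.26×0.0370) = 106.16/0.98638 = 107.63 bar
a n²/V² = (4.18)(2.26)²/(1.07)² = 18.648 bar
P = 107.63 − 18.648 = 88.98 bar

P ≈ 88.98 bar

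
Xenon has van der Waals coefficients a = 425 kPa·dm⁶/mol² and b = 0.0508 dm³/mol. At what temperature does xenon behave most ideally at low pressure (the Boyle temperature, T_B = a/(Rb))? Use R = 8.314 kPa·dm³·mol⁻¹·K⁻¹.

For a van der Waals gas the second virial coefficient B₂ = b − a/(RT) vanishes at T_B = a/(Rb).
T_B = 425/(8.314×0.0508) = 425/0.42235 = 1006 K

T_B ≈ 1006 K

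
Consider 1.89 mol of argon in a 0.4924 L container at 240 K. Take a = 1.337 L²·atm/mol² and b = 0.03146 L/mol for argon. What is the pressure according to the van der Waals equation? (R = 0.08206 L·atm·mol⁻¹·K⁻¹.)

P = nRT/(V − nb) − a n²/V²
nRT/(V − nb) = (1.89)(0.08206)(240)/(0.4924 − 1.89×0.03146) = 37.222/0.43294 = 85.975 atm
a n²/V² = (1.337)(1.89)²/(0.4924)² = 19.698 atm
P = 85.975 − 19.698 = 66.28 atm

P ≈ 66.28 atm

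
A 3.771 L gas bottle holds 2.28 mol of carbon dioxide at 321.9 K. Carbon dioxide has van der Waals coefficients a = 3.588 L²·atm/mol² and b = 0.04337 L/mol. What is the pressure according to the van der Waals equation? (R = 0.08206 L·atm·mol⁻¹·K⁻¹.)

P ≈ 15.09 atm

P = nRT/(V − nb) − a n²/V²
nRT/(V − nb) = (2.28)(0.08206)(321.9)/(3.771 − 2.28×0.04337) = 60.226/3.6721 = 16.401 atm
a n²/V² = (3.588)(2.28)²/(3.771)² = 1.3116 atm
P = 16.401 − 1.3116 = 15.09 atm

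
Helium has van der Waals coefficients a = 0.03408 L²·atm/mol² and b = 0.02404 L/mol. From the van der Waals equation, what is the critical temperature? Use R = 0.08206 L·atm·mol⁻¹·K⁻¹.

T_c ≈ 5.119 K

For a van der Waals gas, T_c = 8a/(27Rb).
T_c = 8×0.03408/(27×0.08206×0.02404) = 0.27264/0.053264 = 5.119 K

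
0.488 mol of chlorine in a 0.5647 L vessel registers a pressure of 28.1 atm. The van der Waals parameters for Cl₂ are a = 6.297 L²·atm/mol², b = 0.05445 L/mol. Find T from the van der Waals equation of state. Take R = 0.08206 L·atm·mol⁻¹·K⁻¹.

T = (P + a n²/V²)(V − nb)/(nR)
P + a n²/V² = 28.1 + (6.297)(0.488)²/(0.5647)² = 32.803 atm
V − nb = 0.5647 − (0.488)(0.05445) = 0.53813 L
T = (32.803)(0.53813)/((0.488)(0.08206)) = 440.8 K

T ≈ 440.8 K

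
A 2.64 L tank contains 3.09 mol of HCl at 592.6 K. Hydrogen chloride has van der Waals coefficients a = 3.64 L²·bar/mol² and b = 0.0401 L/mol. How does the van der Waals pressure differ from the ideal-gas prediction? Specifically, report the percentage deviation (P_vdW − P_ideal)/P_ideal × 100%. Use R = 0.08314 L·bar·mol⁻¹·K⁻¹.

Ideal: P_ideal = nRT/V = (3.09)(0.08314)(592.6)/2.64 = 57.6668 bar
vdW: P = nRT/(V − nb) − a n²/V² = 152.240/2.51609 − 34.7551/6.96960 = 60.5066 − 4.98667 = 55.5199 bar
% deviation = (55.5199 − 57.6668)/57.6668 × 100% = -3.72%

-3.72 %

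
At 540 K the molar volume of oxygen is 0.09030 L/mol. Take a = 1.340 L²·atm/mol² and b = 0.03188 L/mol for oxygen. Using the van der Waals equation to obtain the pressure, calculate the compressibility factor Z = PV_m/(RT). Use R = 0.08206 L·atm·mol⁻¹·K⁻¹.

P = RT/(V_m − b) − a/V_m² = (0.08206)(540)/(0.09030 − 0.03188) − 1.340/(0.09030)²
  = 44.312/0.058420 − 164.33 = 758.51 − 164.33 = 594.18 atm
Z = PV_m/(RT) = (594.18)(0.09030)/((0.08206)(540)) = 53.654/44.312 = 1.211

Z ≈ 1.211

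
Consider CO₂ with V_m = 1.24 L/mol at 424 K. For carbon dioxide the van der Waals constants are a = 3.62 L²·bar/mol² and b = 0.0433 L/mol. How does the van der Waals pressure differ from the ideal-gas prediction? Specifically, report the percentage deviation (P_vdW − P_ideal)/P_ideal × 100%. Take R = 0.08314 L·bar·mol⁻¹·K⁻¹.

-4.66 %

Ideal: P_ideal = RT/V_m = (0.08314)(424)/1.24 = 28.4285 bar
vdW: P = RT/(V_m − b) − a/V_m² = 35.2514/1.19670 − 3.62/1.53760 = 29.4572 − 2.35432 = 27.1029 bar
% deviation = (27.1029 − 28.4285)/28.4285 × 100% = -4.66%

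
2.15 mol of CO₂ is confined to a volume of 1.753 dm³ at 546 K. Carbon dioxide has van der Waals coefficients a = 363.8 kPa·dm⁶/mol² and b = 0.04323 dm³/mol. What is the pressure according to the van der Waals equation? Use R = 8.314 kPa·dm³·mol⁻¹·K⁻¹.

P = nRT/(V − nb) − a n²/V²
nRT/(V − nb) = (2.15)(8.314)(546)/(1.753 − 2.15×0.04323) = 9759.8/1.6601 = 5879.0 kPa
a n²/V² = (363.8)(2.15)²/(1.753)² = 547.24 kPa
P = 5879.0 − 547.24 = 5332 kPa

P ≈ 5332 kPa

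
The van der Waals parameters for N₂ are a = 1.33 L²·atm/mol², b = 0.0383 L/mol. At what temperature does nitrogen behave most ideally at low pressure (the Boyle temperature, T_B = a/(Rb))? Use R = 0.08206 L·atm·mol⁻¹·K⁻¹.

For a van der Waals gas the second virial coefficient B₂ = b − a/(RT) vanishes at T_B = a/(Rb).
T_B = 1.33/(0.08206×0.0383) = 1.33/0.0031429 = 423.2 K

T_B ≈ 423.2 K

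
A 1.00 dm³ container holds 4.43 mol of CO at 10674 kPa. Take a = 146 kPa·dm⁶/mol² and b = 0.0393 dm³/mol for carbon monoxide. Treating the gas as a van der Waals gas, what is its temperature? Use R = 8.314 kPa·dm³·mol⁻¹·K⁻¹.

T ≈ 303.6 K

T = (P + a n²/V²)(V − nb)/(nR)
P + a n²/V² = 10674 + (146)(4.43)²/(1.00)² = 13539 kPa
V − nb = 1.00 − (4.43)(0.0393) = 0.82590 dm³
T = (13539)(0.82590)/((4.43)(8.314)) = 303.6 K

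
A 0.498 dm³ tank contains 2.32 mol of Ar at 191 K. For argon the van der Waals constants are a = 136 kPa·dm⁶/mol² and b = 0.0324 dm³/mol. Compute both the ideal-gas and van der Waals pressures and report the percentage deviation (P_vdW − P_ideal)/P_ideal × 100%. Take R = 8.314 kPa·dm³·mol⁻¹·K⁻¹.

Ideal: P_ideal = nRT/V = (2.32)(8.314)(191)/0.498 = 7397.79 kPa
vdW: P = nRT/(V − nb) − a n²/V² = 3684.10/0.422832 − 732.006/0.248004 = 8712.92 − 2951.59 = 5761.33 kPa
% deviation = (5761.33 − 7397.79)/7397.79 × 100% = -22.12%

-22.12 %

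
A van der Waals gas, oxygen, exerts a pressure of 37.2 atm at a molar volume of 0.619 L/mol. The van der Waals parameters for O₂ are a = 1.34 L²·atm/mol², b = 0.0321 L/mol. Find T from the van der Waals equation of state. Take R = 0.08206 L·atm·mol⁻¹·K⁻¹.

T ≈ 291.1 K

T = (P + a/V_m²)(V_m − b)/R
P + a/V_m² = 37.2 + 1.34/(0.619)² = 40.697 atm
V_m − b = 0.619 − 0.0321 = 0.58690 L/mol
T = (40.697)(0.58690)/0.08206 = 291.1 K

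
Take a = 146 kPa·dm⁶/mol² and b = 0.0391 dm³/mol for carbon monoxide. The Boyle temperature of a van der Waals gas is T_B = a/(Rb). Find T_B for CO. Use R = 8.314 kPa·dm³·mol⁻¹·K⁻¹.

T_B ≈ 449.1 K

For a van der Waals gas the second virial coefficient B₂ = b − a/(RT) vanishes at T_B = a/(Rb).
T_B = 146/(8.314×0.0391) = 146/0.32508 = 449.1 K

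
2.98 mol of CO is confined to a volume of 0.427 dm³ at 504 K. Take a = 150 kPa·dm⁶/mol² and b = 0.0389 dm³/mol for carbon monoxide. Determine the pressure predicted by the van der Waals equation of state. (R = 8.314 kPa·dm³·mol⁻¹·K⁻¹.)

P ≈ 32835 kPa

P = nRT/(V − nb) − a n²/V²
nRT/(V − nb) = (2.98)(8.314)(504)/(0.427 − 2.98×0.0389) = 12487/0.31108 = 40141 kPa
a n²/V² = (150)(2.98)²/(0.427)² = 7305.8 kPa
P = 40141 − 7305.8 = 32835 kPa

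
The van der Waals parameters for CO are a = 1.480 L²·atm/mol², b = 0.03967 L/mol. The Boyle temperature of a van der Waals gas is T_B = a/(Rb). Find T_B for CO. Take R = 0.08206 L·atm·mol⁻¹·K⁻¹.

For a van der Waals gas the second virial coefficient B₂ = b − a/(RT) vanishes at T_B = a/(Rb).
T_B = 1.480/(0.08206×0.03967) = 1.480/0.0032553 = 454.6 K

T_B ≈ 454.6 K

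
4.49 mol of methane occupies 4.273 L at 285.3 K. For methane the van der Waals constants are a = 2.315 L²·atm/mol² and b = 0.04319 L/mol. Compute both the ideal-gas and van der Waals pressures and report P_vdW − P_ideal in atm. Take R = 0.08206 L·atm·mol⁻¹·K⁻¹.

ΔP ≈ -1.387 atm

Ideal: P_ideal = nRT/V = (4.49)(0.08206)(285.3)/4.273 = 24.6007 atm
vdW: P = nRT/(V − nb) − a n²/V² = 105.119/4.07908 − 46.6706/18.2585 = 25.7703 − 2.55610 = 23.2142 atm
ΔP = 23.2142 − 24.6007 = -1.387 atm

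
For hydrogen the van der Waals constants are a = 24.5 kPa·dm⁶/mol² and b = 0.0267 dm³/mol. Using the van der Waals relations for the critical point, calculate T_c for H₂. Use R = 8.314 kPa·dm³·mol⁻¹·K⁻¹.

T_c ≈ 32.70 K

For a van der Waals gas, T_c = 8a/(27Rb).
T_c = 8×24.5/(27×8.314×0.0267) = 196.00/5.9936 = 32.70 K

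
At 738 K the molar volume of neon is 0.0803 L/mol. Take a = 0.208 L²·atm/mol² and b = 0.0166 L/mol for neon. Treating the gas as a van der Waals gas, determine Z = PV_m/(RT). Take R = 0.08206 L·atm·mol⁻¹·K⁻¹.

Z ≈ 1.218

P = RT/(V_m − b) − a/V_m² = (0.08206)(738)/(0.0803 − 0.0166) − 0.208/(0.0803)²
  = 60.560/0.063700 − 32.258 = 950.71 − 32.258 = 918.45 atm
Z = PV_m/(RT) = (918.45)(0.0803)/((0.08206)(738)) = 73.752/60.560 = 1.218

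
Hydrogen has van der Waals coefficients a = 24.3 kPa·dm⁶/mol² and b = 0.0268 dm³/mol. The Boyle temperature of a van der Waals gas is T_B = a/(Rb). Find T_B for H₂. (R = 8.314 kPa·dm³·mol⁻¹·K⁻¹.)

T_B ≈ 109.1 K

For a van der Waals gas the second virial coefficient B₂ = b − a/(RT) vanishes at T_B = a/(Rb).
T_B = 24.3/(8.314×0.0268) = 24.3/0.22282 = 109.1 K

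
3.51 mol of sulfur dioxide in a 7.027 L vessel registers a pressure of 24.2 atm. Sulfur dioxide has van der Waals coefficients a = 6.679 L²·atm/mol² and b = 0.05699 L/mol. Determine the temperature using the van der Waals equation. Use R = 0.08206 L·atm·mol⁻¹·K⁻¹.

T = (P + a n²/V²)(V − nb)/(nR)
P + a n²/V² = 24.2 + (6.679)(3.51)²/(7.027)² = 25.866 atm
V − nb = 7.027 − (3.51)(0.05699) = 6.8270 L
T = (25.866)(6.8270)/((3.51)(0.08206)) = 613.1 K

T ≈ 613.1 K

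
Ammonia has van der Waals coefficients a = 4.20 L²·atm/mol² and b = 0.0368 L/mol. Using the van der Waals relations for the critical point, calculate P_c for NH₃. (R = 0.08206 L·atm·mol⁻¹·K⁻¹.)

P_c ≈ 114.9 atm

For a van der Waals gas, P_c = a/(27b²).
P_c = 4.20/(27×(0.0368)²) = 4.20/0.036564 = 114.9 atm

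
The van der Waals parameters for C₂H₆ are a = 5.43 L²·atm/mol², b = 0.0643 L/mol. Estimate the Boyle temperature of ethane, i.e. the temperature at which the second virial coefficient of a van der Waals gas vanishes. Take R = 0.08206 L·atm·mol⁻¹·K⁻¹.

For a van der Waals gas the second virial coefficient B₂ = b − a/(RT) vanishes at T_B = a/(Rb).
T_B = 5.43/(0.08206×0.0643) = 5.43/0.0052765 = 1029 K

T_B ≈ 1029 K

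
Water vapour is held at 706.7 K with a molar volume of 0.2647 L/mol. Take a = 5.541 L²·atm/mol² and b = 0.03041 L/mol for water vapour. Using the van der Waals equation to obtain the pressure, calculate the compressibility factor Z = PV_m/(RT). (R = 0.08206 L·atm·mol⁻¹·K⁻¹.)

P = RT/(V_m − b) − a/V_m² = (0.08206)(706.7)/(0.2647 − 0.03041) − 5.541/(0.2647)²
  = 57.992/0.23429 − 79.082 = 247.52 − 79.082 = 168.44 atm
Z = PV_m/(RT) = (168.44)(0.2647)/((0.08206)(706.7)) = 44.586/57.992 = 0.7688

Z ≈ 0.7688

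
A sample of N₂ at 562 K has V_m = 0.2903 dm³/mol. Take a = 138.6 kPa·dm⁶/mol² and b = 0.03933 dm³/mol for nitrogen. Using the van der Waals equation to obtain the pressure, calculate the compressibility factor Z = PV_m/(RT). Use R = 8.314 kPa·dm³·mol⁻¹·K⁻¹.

Z ≈ 1.055

P = RT/(V_m − b) − a/V_m² = (8.314)(562)/(0.2903 − 0.03933) − 138.6/(0.2903)²
  = 4672.5/0.25097 − 1644.6 = 18618 − 1644.6 = 16973 kPa
Z = PV_m/(RT) = (16973)(0.2903)/((8.314)(562)) = 4927.3/4672.5 = 1.055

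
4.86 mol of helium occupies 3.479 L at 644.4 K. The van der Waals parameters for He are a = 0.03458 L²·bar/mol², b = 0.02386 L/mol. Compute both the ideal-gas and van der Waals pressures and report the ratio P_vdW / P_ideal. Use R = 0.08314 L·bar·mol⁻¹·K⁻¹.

Ideal: P_ideal = nRT/V = (4.86)(0.08314)(644.4)/3.479 = 74.8423 bar
vdW: P = nRT/(V − nb) − a n²/V² = 260.377/3.36304 − 0.816766/12.1034 = 77.4231 − 0.0674824 = 77.3556 bar
Ratio = 77.3556/74.8423 = 1.034

P_vdW / P_ideal ≈ 1.034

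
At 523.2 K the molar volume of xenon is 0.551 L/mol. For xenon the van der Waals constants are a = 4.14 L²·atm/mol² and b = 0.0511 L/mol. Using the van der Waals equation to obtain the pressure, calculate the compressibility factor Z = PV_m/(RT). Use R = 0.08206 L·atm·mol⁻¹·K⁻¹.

P = RT/(V_m − b) − a/V_m² = (0.08206)(523.2)/(0.551 − 0.0511) − 4.14/(0.551)²
  = 42.934/0.49990 − 13.636 = 85.885 − 13.636 = 72.249 atm
Z = PV_m/(RT) = (72.249)(0.551)/((0.08206)(523.2)) = 39.809/42.934 = 0.9272

Z ≈ 0.9272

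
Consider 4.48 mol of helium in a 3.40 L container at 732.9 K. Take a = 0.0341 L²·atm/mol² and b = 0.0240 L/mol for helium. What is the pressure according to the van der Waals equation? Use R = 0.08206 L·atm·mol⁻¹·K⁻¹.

P ≈ 81.77 atm

P = nRT/(V − nb) − a n²/V²
nRT/(V − nb) = (4.48)(0.08206)(732.9)/(3.40 − 4.48×0.0240) = 269.44/3.2925 = 81.834 atm
a n²/V² = (0.0341)(4.48)²/(3.40)² = 0.059204 atm
P = 81.834 − 0.059204 = 81.77 atm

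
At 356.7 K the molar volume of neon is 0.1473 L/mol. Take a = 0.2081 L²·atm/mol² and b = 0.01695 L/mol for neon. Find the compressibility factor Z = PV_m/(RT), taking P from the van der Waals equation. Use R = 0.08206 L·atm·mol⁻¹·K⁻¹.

Z ≈ 1.082

P = RT/(V_m − b) − a/V_m² = (0.08206)(356.7)/(0.1473 − 0.01695) − 0.2081/(0.1473)²
  = 29.271/0.13035 − 9.5911 = 224.56 − 9.5911 = 214.97 atm
Z = PV_m/(RT) = (214.97)(0.1473)/((0.08206)(356.7)) = 31.665/29.271 = 1.082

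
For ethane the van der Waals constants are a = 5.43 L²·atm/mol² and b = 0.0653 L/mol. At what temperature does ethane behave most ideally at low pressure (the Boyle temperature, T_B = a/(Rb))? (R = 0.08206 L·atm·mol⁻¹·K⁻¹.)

For a van der Waals gas the second virial coefficient B₂ = b − a/(RT) vanishes at T_B = a/(Rb).
T_B = 5.43/(0.08206×0.0653) = 5.43/0.0053585 = 1013 K

T_B ≈ 1013 K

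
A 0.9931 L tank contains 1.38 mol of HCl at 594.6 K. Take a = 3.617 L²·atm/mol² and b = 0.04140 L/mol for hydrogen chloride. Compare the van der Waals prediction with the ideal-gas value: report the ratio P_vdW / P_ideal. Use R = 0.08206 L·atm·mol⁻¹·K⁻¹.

Ideal: P_ideal = nRT/V = (1.38)(0.08206)(594.6)/0.9931 = 67.8020 atm
vdW: P = nRT/(V − nb) − a n²/V² = 67.3342/0.935968 − 6.88821/0.986248 = 71.9407 − 6.98426 = 64.9564 atm
Ratio = 64.9564/67.8020 = 0.9580

P_vdW / P_ideal ≈ 0.9580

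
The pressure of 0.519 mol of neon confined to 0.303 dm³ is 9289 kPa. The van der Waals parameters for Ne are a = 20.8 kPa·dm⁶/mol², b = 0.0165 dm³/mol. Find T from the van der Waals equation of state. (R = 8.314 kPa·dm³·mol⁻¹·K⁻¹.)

T = (P + a n²/V²)(V − nb)/(nR)
P + a n²/V² = 9289 + (20.8)(0.519)²/(0.303)² = 9350.0 kPa
V − nb = 0.303 − (0.519)(0.0165) = 0.29444 dm³
T = (9350.0)(0.29444)/((0.519)(8.314)) = 638.0 K

T ≈ 638.0 K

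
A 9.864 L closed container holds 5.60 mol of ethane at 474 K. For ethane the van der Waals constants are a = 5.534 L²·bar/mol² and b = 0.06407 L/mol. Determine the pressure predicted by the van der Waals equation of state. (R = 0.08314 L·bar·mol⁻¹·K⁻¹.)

P = nRT/(V − nb) − a n²/V²
nRT/(V − nb) = (5.60)(0.08314)(474)/(9.864 − 5.60×0.06407) = 220.69/9.5052 = 23.218 bar
a n²/V² = (5.534)(5.60)²/(9.864)² = 1.7836 bar
P = 23.218 − 1.7836 = 21.43 bar

P ≈ 21.43 bar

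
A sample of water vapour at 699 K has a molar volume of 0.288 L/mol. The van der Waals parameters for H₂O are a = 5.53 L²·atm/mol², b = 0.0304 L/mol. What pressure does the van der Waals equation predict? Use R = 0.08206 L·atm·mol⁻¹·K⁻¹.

P = RT/(V_m − b) − a/V_m²
RT/(V_m − b) = (0.08206)(699)/(0.288 − 0.0304) = 57.360/0.25760 = 222.67 atm
a/V_m² = 5.53/(0.288)² = 66.671 atm
P = 222.67 − 66.671 = 156.0 atm

P ≈ 156.0 atm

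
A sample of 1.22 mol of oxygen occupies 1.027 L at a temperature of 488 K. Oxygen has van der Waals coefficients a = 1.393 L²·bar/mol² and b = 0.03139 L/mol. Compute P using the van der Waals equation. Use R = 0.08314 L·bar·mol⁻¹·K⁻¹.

P = nRT/(V − nb) − a n²/V²
nRT/(V − nb) = (1.22)(0.08314)(488)/(1.027 − 1.22×0.03139) = 49.498/0.98870 = 50.064 bar
a n²/V² = (1.393)(1.22)²/(1.027)² = 1.9658 bar
P = 50.064 − 1.9658 = 48.10 bar

P ≈ 48.10 bar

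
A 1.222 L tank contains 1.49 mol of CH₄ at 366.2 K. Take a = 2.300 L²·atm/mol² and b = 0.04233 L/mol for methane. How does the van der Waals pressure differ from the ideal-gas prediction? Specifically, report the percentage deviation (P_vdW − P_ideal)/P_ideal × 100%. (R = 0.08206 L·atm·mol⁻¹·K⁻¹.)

Ideal: P_ideal = nRT/V = (1.49)(0.08206)(366.2)/1.222 = 36.6408 atm
vdW: P = nRT/(V − nb) − a n²/V² = 44.7751/1.15893 − 5.10623/1.49328 = 38.6349 − 3.41947 = 35.2154 atm
% deviation = (35.2154 − 36.6408)/36.6408 × 100% = -3.89%

-3.89 %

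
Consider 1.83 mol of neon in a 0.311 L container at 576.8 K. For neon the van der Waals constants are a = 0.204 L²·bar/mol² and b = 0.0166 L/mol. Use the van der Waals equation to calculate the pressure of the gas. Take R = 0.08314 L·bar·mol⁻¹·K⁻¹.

P ≈ 305.7 bar

P = nRT/(V − nb) − a n²/V²
nRT/(V − nb) = (1.83)(0.08314)(576.8)/(0.311 − 1.83×0.0166) = 87.758/0.28062 = 312.73 bar
a n²/V² = (0.204)(1.83)²/(0.311)² = 7.0634 bar
P = 312.73 − 7.0634 = 305.7 bar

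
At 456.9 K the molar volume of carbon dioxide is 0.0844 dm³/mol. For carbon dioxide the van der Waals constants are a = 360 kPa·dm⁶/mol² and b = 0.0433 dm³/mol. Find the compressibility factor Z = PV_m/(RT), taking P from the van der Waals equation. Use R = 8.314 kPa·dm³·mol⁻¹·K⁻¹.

Z ≈ 0.9307

P = RT/(V_m − b) − a/V_m² = (8.314)(456.9)/(0.0844 − 0.0433) − 360/(0.0844)²
  = 3798.7/0.041100 − 50538 = 92426 − 50538 = 41888 kPa
Z = PV_m/(RT) = (41888)(0.0844)/((8.314)(456.9)) = 3535.3/3798.7 = 0.9307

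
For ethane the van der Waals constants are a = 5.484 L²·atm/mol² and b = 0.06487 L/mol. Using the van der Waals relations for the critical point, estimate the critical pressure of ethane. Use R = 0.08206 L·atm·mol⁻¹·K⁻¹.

P_c ≈ 48.27 atm

For a van der Waals gas, P_c = a/(27b²).
P_c = 5.484/(27×(0.06487)²) = 5.484/0.11362 = 48.27 atm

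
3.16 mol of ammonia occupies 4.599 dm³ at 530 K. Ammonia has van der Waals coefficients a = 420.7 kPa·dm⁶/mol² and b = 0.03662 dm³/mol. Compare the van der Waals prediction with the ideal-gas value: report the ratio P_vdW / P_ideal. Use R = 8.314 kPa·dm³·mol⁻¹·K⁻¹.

P_vdW / P_ideal ≈ 0.9602

Ideal: P_ideal = nRT/V = (3.16)(8.314)(530)/4.599 = 3027.68 kPa
vdW: P = nRT/(V − nb) − a n²/V² = 13924.3/4.48328 − 4200.94/21.1508 = 3105.83 − 198.618 = 2907.21 kPa
Ratio = 2907.21/3027.68 = 0.9602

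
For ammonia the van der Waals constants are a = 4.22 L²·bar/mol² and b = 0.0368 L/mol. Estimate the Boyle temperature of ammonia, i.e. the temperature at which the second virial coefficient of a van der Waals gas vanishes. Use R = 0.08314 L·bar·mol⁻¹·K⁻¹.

For a van der Waals gas the second virial coefficient B₂ = b − a/(RT) vanishes at T_B = a/(Rb).
T_B = 4.22/(0.08314×0.0368) = 4.22/0.0030596 = 1379 K

T_B ≈ 1379 K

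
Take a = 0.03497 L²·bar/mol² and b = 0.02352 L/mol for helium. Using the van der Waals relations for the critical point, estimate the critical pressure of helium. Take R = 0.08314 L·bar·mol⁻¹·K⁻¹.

For a van der Waals gas, P_c = a/(27b²).
P_c = 0.03497/(27×(0.02352)²) = 0.03497/0.014936 = 2.341 bar

P_c ≈ 2.341 bar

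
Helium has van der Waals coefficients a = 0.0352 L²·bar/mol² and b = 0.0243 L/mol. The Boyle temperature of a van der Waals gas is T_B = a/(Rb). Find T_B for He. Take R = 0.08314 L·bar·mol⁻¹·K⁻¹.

For a van der Waals gas the second virial coefficient B₂ = b − a/(RT) vanishes at T_B = a/(Rb).
T_B = 0.0352/(0.08314×0.0243) = 0.0352/0.0020203 = 17.42 K

T_B ≈ 17.42 K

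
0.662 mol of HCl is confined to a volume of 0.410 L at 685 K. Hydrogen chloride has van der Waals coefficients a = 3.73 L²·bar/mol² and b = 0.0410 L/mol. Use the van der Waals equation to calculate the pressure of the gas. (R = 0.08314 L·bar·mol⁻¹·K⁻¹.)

P ≈ 88.75 bar

P = nRT/(V − nb) − a n²/V²
nRT/(V − nb) = (0.662)(0.08314)(685)/(0.410 − 0.662×0.0410) = 37.701/0.38286 = 98.472 bar
a n²/V² = (3.73)(0.662)²/(0.410)² = 9.7243 bar
P = 98.472 − 9.7243 = 88.75 bar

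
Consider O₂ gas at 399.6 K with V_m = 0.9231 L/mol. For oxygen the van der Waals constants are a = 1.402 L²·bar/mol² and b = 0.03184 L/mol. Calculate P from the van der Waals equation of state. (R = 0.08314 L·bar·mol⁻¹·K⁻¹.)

P ≈ 35.63 bar

P = RT/(V_m − b) − a/V_m²
RT/(V_m − b) = (0.08314)(399.6)/(0.9231 − 0.03184) = 33.223/0.89126 = 37.276 bar
a/V_m² = 1.402/(0.9231)² = 1.6453 bar
P = 37.276 − 1.6453 = 35.63 bar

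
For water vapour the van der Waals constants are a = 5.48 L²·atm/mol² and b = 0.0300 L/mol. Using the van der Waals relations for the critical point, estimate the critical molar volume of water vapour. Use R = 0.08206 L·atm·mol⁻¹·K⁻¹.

For a van der Waals gas, V_m,c = 3b.
V_m,c = 3×0.0300 = 0.09000 L/mol

V_m,c ≈ 0.09000 L/mol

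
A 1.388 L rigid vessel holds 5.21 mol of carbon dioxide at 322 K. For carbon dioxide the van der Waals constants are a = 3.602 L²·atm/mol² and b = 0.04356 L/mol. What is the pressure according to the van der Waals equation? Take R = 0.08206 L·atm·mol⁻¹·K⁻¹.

P ≈ 67.82 atm

P = nRT/(V − nb) − a n²/V²
nRT/(V − nb) = (5.21)(0.08206)(322)/(1.388 − 5.21×0.04356) = 137.67/1.1611 = 118.57 atm
a n²/V² = (3.602)(5.21)²/(1.388)² = 50.750 atm
P = 118.57 − 50.750 = 67.82 atm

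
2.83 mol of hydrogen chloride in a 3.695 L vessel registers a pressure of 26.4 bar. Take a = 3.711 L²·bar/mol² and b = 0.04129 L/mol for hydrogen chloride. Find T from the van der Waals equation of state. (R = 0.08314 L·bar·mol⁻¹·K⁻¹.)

T ≈ 434.6 K

T = (P + a n²/V²)(V − nb)/(nR)
P + a n²/V² = 26.4 + (3.711)(2.83)²/(3.695)² = 28.577 bar
V − nb = 3.695 − (2.83)(0.04129) = 3.5781 L
T = (28.577)(3.5781)/((2.83)(0.08314)) = 434.6 K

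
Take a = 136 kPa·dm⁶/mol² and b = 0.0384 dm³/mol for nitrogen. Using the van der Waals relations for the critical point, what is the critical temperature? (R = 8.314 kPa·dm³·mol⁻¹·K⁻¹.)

For a van der Waals gas, T_c = 8a/(27Rb).
T_c = 8×136/(27×8.314×0.0384) = 1088.0/8.6200 = 126.2 K

T_c ≈ 126.2 K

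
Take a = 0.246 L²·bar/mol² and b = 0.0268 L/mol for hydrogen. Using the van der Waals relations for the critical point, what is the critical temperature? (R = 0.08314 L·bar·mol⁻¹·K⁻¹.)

T_c ≈ 32.71 K

For a van der Waals gas, T_c = 8a/(27Rb).
T_c = 8×0.246/(27×0.08314×0.0268) = 1.9680/0.060160 = 32.71 K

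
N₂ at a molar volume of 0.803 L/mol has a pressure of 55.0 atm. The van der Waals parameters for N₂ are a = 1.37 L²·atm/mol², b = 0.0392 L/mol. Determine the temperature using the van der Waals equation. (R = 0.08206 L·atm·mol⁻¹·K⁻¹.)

T ≈ 531.7 K

T = (P + a/V_m²)(V_m − b)/R
P + a/V_m² = 55.0 + 1.37/(0.803)² = 57.125 atm
V_m − b = 0.803 − 0.0392 = 0.76380 L/mol
T = (57.125)(0.76380)/0.08206 = 531.7 K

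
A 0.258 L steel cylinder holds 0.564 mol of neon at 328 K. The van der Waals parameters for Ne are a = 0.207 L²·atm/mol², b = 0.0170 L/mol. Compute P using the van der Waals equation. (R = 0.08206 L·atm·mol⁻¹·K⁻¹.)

P = nRT/(V − nb) − a n²/V²
nRT/(V − nb) = (0.564)(0.08206)(328)/(0.258 − 0.564×0.0170) = 15.180/0.24841 = 61.109 atm
a n²/V² = (0.207)(0.564)²/(0.258)² = 0.98921 atm
P = 61.109 − 0.98921 = 60.12 atm

P ≈ 60.12 atm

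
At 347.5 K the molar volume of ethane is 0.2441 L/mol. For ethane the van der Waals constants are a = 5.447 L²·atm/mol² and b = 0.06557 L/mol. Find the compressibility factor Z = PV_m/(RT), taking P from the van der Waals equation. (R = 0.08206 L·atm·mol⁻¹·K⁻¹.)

P = RT/(V_m − b) − a/V_m² = (0.08206)(347.5)/(0.2441 − 0.06557) − 5.447/(0.2441)²
  = 28.516/0.17853 − 91.416 = 159.73 − 91.416 = 68.31 atm
Z = PV_m/(RT) = (68.31)(0.2441)/((0.08206)(347.5)) = 16.674/28.516 = 0.5847

Z ≈ 0.5847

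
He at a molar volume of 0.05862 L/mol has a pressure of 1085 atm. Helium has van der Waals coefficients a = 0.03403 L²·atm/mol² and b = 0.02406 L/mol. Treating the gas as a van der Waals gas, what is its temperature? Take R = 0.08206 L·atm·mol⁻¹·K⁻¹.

T = (P + a/V_m²)(V_m − b)/R
P + a/V_m² = 1085 + 0.03403/(0.05862)² = 1094.9 atm
V_m − b = 0.05862 − 0.02406 = 0.034560 L/mol
T = (1094.9)(0.034560)/0.08206 = 461.1 K

T ≈ 461.1 K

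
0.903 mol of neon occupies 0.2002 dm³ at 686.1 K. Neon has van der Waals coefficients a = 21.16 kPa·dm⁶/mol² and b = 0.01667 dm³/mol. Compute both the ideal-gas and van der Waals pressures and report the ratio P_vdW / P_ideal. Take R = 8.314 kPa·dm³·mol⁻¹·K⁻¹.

Ideal: P_ideal = nRT/V = (0.903)(8.314)(686.1)/0.2002 = 25728.9 kPa
vdW: P = nRT/(V − nb) − a n²/V² = 5150.92/0.185147 − 17.2541/0.0400800 = 27820.7 − 430.492 = 27390.2 kPa
Ratio = 27390.2/25728.9 = 1.065

P_vdW / P_ideal ≈ 1.065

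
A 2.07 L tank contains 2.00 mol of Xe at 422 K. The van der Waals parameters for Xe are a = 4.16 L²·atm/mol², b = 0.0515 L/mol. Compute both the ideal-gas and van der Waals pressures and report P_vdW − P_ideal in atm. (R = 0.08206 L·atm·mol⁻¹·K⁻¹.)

ΔP ≈ -2.131 atm

Ideal: P_ideal = nRT/V = (2.00)(0.08206)(422)/2.07 = 33.4583 atm
vdW: P = nRT/(V − nb) − a n²/V² = 69.2586/1.96700 − 16.6400/4.28490 = 35.2103 − 3.88340 = 31.3269 atm
ΔP = 31.3269 − 33.4583 = -2.131 atm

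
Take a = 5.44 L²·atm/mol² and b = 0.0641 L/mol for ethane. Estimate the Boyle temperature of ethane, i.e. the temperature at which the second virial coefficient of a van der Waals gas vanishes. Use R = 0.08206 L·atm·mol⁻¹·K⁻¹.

For a van der Waals gas the second virial coefficient B₂ = b − a/(RT) vanishes at T_B = a/(Rb).
T_B = 5.44/(0.08206×0.0641) = 5.44/0.0052600 = 1034 K

T_B ≈ 1034 K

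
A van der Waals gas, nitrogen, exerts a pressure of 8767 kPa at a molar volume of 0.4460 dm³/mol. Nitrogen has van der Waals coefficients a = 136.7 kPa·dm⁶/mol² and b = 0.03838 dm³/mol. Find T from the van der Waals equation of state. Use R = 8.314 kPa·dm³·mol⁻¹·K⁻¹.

T ≈ 463.5 K

T = (P + a/V_m²)(V_m − b)/R
P + a/V_m² = 8767 + 136.7/(0.4460)² = 9454.2 kPa
V_m − b = 0.4460 − 0.03838 = 0.40762 dm³/mol
T = (9454.2)(0.40762)/8.314 = 463.5 K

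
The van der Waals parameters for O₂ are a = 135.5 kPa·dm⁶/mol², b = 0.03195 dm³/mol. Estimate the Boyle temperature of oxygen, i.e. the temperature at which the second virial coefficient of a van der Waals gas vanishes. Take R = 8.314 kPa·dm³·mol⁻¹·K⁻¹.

For a van der Waals gas the second virial coefficient B₂ = b − a/(RT) vanishes at T_B = a/(Rb).
T_B = 135.5/(8.314×0.03195) = 135.5/0.26563 = 510.1 K

T_B ≈ 510.1 K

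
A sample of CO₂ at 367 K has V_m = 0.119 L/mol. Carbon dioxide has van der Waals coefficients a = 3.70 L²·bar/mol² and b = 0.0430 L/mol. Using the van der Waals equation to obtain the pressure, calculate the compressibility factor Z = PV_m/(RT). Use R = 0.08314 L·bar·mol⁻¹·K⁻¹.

P = RT/(V_m − b) − a/V_m² = (0.08314)(367)/(0.119 − 0.0430) − 3.70/(0.119)²
  = 30.512/0.076000 − 261.28 = 401.47 − 261.28 = 140.19 bar
Z = PV_m/(RT) = (140.19)(0.119)/((0.08314)(367)) = 16.683/30.512 = 0.5468

Z ≈ 0.5468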